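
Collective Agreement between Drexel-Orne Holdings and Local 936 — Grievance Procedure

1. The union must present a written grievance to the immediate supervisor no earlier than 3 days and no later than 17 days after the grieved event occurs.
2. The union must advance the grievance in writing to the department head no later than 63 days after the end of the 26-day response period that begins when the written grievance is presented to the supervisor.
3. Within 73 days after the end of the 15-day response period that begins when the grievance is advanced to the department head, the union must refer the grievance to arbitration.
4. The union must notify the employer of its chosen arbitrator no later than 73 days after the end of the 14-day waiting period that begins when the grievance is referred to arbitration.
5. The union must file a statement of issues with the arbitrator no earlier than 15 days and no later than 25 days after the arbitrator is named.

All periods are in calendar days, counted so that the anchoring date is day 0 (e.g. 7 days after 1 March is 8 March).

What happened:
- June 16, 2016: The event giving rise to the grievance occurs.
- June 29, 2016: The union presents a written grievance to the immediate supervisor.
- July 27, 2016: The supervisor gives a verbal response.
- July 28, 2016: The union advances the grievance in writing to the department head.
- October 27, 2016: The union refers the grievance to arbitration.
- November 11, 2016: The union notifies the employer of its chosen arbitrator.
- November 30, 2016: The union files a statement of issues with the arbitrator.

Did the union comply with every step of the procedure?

Step 1 — 3 and 17 days from June 16, 2016 (when the grieved event occurs) are June 19, 2016 and July 3, 2016 respectively; done June 29, 2016, which is between those dates.
Step 2 — counting 63 days from July 25, 2016 (end of the 26-day response period, which began when the written grievance is presented to the supervisor on June 29, 2016) gives a deadline of September 26, 2016; July 28, 2016 is within that limit.
Step 3 — counting 73 days from August 12, 2016 (end of the 15-day response period, which began when the grievance is advanced to the department head on July 28, 2016) gives a deadline of October 24, 2016; October 27, 2016 misses that deadline by 3 days.

No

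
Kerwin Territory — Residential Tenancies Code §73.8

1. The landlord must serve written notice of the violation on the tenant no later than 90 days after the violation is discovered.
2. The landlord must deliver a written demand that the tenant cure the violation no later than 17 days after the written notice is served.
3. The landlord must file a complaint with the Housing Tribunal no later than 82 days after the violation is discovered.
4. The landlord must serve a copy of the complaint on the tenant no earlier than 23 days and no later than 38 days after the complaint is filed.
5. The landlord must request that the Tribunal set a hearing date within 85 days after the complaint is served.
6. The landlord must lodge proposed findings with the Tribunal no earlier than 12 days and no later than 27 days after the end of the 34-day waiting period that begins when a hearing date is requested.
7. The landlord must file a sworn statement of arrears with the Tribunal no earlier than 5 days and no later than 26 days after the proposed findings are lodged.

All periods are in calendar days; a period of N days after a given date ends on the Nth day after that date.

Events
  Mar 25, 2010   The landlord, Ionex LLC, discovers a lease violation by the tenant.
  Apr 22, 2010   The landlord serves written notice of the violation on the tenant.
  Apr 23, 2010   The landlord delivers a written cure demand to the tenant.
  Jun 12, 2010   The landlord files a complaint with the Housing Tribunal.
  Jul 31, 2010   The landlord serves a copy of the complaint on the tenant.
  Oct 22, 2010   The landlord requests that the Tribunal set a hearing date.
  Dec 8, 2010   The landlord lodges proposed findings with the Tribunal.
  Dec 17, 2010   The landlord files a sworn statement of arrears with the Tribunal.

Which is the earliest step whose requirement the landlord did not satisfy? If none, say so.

Step 4

Step 1 — counting 90 days from Mar 25, 2010 (when the violation is discovered) gives a deadline of Jun 23, 2010; completed Apr 22, 2010, before the deadline.
Step 2 — counting 17 days from Apr 22, 2010 (when the written notice is served) gives a deadline of May 9, 2010; done Apr 23, 2010 — timely.
Step 3 — counting 82 days from Mar 25, 2010 (when the violation is discovered) gives a deadline of Jun 15, 2010; completed Jun 12, 2010, before the deadline.
Step 4 — 23 and 38 days from Jun 12, 2010 (when the complaint is filed) are Jul 5, 2010 and Jul 20, 2010 respectively; done Jul 31, 2010 — 11 days after the window closed.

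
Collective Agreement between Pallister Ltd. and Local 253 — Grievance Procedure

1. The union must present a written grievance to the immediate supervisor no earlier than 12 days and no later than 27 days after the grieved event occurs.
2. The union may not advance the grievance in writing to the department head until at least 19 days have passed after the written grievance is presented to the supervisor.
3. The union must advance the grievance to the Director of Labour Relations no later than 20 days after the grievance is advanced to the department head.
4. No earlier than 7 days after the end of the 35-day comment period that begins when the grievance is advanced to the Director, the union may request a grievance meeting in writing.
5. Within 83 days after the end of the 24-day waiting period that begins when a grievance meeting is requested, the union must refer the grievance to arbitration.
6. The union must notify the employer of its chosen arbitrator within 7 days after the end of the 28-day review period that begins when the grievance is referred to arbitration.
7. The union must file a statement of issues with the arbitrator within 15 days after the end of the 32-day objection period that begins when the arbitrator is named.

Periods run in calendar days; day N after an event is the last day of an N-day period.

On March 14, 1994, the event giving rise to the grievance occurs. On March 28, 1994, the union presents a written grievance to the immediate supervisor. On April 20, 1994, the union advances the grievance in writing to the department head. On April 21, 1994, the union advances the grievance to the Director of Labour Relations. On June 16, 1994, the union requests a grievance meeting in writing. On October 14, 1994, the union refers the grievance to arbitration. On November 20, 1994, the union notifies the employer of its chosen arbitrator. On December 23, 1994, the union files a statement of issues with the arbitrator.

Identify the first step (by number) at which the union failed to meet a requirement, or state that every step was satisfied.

(1) the permitted window runs from March 14, 1994 + 12 = March 26, 1994 to March 14, 1994 + 27 = April 10, 1994; done March 28, 1994, which is between those dates.
(2) permitted from March 28, 1994 + 19 days = April 16, 1994 onward; done April 20, 1994, after the minimum wait.
(3) due by April 20, 1994 + 20 days = May 10, 1994; April 21, 1994 is within that limit.
(4) permitted from May 26, 1994 + 7 days = June 2, 1994 onward; June 16, 1994 is on or after that date.
(5) due by July 10, 1994 + 83 days = October 1, 1994; not done until October 14, 1994, 13 days after the deadline.
No need to go further; step 5 was not satisfied.

Step 5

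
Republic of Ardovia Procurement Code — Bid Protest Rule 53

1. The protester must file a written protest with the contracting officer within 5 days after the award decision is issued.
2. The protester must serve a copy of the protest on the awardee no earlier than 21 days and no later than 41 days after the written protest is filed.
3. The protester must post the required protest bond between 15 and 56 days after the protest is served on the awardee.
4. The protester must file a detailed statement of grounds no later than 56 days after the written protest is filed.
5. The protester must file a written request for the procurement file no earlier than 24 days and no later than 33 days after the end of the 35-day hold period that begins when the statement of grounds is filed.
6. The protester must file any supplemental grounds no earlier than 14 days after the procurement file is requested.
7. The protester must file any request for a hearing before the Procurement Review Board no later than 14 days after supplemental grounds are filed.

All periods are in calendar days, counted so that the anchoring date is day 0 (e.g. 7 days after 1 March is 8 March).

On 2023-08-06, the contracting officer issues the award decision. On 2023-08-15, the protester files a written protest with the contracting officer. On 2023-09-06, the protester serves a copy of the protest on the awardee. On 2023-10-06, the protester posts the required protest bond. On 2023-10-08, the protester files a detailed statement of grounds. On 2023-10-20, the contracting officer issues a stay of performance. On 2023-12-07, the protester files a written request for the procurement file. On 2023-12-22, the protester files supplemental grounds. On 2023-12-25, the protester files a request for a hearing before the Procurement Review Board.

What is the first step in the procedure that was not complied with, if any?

Step 1: 5 days after 2023-08-06 (when the award decision is issued) is 2023-08-11; not done until 2023-08-15, 4 days after the deadline.
No need to go further; step 1 was not satisfied.

Step 1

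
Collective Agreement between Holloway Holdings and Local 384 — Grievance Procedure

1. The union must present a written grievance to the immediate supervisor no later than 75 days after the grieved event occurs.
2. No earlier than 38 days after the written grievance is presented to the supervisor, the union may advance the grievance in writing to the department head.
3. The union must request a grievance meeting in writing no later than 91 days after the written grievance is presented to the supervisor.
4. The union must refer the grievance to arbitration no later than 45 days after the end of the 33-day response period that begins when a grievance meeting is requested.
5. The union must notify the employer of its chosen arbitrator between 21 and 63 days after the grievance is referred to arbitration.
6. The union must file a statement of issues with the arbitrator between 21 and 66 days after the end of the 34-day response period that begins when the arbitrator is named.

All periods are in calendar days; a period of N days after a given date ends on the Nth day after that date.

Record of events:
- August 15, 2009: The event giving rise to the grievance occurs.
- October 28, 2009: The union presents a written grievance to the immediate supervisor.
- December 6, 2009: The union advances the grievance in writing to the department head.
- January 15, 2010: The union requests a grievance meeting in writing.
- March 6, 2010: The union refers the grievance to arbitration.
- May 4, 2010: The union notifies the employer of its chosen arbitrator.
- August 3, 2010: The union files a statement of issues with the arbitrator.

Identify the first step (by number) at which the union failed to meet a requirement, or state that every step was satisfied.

None — every step was satisfied

Step 1: 75 days after August 15, 2009 (when the grieved event occurs) is October 29, 2009; done October 28, 2009 — timely.
Step 2: the earliest permitted date is 38 days after October 28, 2009 (when the written grievance is presented to the supervisor), i.e. December 5, 2009; done December 6, 2009, after the minimum wait.
Step 3: 91 days after October 28, 2009 (when the written grievance is presented to the supervisor) is January 27, 2010; completed January 15, 2010, before the deadline.
Step 4: 45 days after February 17, 2010 (end of the 33-day response period, which began when a grievance meeting is requested on January 15, 2010) is April 3, 2010; completed March 6, 2010, before the deadline.
Step 5: the window is 21–63 days after March 6, 2010 (when the grievance is referred to arbitration), so March 27, 2010 through May 8, 2010; May 4, 2010 falls inside that range.
Step 6: the window is 21–66 days after June 7, 2010 (end of the 34-day response period, which began when the arbitrator is named on May 4, 2010), so June 28, 2010 through August 12, 2010; done August 3, 2010 — within the window.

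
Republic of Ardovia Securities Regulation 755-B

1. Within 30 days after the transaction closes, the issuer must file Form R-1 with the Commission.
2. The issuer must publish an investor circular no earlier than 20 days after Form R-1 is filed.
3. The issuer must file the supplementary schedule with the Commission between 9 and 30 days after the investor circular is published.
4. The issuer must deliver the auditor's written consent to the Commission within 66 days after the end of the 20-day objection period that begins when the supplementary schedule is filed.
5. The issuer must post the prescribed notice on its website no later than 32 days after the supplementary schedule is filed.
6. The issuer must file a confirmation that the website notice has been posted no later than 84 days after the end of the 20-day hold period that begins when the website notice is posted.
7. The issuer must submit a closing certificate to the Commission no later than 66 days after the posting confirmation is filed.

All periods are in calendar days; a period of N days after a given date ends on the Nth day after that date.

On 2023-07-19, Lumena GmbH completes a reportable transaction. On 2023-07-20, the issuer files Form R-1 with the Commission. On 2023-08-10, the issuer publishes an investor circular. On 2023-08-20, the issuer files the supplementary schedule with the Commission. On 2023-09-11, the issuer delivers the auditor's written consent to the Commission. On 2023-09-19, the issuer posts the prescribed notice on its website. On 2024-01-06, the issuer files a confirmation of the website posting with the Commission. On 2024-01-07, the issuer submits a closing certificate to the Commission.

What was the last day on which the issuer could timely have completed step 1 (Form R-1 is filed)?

2023-08-18

Step 1 runs from 2023-07-19, when the transaction closes. 30 days after 2023-07-19 is 2023-08-18.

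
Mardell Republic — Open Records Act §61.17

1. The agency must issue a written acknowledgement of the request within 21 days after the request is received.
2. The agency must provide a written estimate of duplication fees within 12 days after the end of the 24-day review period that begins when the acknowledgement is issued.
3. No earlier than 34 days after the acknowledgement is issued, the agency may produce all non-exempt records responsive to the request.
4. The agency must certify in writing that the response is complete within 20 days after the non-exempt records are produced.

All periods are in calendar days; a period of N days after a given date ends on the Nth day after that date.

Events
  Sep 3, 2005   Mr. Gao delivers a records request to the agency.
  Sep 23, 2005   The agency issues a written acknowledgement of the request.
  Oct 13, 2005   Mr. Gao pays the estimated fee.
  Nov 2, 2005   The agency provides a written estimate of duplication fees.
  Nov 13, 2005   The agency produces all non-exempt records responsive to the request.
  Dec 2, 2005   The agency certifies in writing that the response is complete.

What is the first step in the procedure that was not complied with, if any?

Step 1 — counting 21 days from Sep 3, 2005 (when the request is received) gives a deadline of Sep 24, 2005; completed Sep 23, 2005, before the deadline.
Step 2 — counting 12 days from Oct 17, 2005 (end of the 24-day review period, which began when the acknowledgement is issued on Sep 23, 2005) gives a deadline of Oct 29, 2005; not done until Nov 2, 2005, 4 days after the deadline.
No need to go further; step 2 was not satisfied.

Step 2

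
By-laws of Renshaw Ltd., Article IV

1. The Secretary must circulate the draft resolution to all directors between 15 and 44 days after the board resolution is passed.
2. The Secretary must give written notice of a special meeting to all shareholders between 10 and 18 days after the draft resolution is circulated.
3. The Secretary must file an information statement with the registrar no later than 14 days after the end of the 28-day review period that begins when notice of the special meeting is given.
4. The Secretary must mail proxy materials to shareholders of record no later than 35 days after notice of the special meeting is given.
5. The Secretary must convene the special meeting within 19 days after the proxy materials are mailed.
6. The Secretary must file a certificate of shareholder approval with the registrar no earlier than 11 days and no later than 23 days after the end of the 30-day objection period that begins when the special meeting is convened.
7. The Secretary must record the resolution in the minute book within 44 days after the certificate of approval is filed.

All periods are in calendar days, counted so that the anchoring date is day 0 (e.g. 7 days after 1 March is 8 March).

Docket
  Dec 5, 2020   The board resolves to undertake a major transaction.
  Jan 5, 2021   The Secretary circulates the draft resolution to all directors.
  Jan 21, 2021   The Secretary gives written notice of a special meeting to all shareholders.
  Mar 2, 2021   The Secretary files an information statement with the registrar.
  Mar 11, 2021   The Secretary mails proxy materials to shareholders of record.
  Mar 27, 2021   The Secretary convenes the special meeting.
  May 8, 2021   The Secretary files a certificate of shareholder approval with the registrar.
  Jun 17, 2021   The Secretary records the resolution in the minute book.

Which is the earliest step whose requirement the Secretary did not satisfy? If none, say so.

Step 4

(1) the permitted window runs from Dec 5, 2020 + 15 = Dec 20, 2020 to Dec 5, 2020 + 44 = Jan 18, 2021; done Jan 5, 2021, which is between those dates.
(2) the permitted window runs from Jan 5, 2021 + 10 = Jan 15, 2021 to Jan 5, 2021 + 18 = Jan 23, 2021; done Jan 21, 2021, which is between those dates.
(3) due by Feb 18, 2021 + 14 days = Mar 4, 2021; Mar 2, 2021 is within that limit.
(4) due by Jan 21, 2021 + 35 days = Feb 25, 2021; done Mar 11, 2021 — 14 days late.
Later steps need not be reached.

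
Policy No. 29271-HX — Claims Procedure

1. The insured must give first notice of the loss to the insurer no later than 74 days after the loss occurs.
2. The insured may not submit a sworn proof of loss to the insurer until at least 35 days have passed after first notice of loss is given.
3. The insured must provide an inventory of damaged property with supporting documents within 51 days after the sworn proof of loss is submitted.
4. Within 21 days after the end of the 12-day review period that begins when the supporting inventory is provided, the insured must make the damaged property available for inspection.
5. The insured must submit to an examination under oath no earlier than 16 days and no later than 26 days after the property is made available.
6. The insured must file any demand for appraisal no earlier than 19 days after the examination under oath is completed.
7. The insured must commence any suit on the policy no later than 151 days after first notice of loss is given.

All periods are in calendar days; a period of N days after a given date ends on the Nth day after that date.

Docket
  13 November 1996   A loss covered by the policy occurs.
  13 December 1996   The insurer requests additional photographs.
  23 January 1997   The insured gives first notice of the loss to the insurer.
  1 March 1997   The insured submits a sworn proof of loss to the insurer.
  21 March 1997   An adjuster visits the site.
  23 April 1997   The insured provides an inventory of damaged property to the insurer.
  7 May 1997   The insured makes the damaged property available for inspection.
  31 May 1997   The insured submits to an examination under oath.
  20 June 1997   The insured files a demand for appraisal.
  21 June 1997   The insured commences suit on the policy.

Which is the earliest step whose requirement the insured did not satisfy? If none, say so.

Step 3

Step 1: 74 days after 13 November 1996 (when the loss occurs) is 26 January 1997; completed 23 January 1997, before the deadline.
Step 2: the earliest permitted date is 35 days after 23 January 1997 (when first notice of loss is given), i.e. 27 February 1997; done 1 March 1997, after the minimum wait.
Step 3: 51 days after 1 March 1997 (when the sworn proof of loss is submitted) is 21 April 1997; done 23 April 1997 — 2 days late.
Later steps need not be reached.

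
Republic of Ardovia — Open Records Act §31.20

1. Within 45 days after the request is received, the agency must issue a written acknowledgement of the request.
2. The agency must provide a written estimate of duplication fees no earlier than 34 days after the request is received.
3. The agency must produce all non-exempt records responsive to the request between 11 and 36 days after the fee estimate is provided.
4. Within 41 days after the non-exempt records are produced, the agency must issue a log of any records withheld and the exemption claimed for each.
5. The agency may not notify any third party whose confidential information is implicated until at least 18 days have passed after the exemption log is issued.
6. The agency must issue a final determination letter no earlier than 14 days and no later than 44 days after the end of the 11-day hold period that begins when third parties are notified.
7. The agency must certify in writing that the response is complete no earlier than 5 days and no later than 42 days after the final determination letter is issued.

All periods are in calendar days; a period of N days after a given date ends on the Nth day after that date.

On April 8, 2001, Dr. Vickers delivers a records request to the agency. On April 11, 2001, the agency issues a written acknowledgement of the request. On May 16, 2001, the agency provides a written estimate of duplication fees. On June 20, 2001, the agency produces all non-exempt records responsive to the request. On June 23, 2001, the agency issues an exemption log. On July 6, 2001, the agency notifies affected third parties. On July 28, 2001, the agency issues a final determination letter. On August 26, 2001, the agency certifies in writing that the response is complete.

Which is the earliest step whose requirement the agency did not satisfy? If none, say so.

(1) due by April 8, 2001 + 45 days = May 23, 2001; April 11, 2001 is within that limit.
(2) permitted from April 8, 2001 + 34 days = May 12, 2001 onward; done May 16, 2001, after the minimum wait.
(3) the permitted window runs from May 16, 2001 + 11 = May 27, 2001 to May 16, 2001 + 36 = June 21, 2001; done June 20, 2001, which is between those dates.
(4) due by June 20, 2001 + 41 days = July 31, 2001; June 23, 2001 is within that limit.
(5) permitted from June 23, 2001 + 18 days = July 11, 2001 onward; done July 6, 2001 — 5 days too early.
That is the first point of non-compliance.

Step 5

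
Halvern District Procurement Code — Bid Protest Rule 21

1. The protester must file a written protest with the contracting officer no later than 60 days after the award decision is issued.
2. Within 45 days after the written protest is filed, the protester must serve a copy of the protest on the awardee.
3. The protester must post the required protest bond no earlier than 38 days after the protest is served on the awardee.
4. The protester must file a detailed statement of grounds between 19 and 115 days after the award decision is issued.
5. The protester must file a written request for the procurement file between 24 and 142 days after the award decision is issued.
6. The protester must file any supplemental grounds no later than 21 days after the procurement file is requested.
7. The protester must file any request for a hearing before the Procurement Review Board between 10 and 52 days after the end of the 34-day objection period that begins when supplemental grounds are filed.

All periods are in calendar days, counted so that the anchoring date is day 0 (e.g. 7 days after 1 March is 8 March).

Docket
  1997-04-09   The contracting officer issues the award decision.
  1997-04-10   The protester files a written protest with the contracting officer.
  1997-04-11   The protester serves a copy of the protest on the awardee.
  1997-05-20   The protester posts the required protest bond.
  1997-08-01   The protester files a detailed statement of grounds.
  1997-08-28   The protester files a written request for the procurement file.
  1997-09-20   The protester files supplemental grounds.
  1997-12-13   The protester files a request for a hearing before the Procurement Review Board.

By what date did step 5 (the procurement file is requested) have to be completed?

1997-08-29

Step 5 runs from 1997-04-09, when the award decision is issued. The window is 24–142 days after 1997-04-09; it closes on 1997-08-29.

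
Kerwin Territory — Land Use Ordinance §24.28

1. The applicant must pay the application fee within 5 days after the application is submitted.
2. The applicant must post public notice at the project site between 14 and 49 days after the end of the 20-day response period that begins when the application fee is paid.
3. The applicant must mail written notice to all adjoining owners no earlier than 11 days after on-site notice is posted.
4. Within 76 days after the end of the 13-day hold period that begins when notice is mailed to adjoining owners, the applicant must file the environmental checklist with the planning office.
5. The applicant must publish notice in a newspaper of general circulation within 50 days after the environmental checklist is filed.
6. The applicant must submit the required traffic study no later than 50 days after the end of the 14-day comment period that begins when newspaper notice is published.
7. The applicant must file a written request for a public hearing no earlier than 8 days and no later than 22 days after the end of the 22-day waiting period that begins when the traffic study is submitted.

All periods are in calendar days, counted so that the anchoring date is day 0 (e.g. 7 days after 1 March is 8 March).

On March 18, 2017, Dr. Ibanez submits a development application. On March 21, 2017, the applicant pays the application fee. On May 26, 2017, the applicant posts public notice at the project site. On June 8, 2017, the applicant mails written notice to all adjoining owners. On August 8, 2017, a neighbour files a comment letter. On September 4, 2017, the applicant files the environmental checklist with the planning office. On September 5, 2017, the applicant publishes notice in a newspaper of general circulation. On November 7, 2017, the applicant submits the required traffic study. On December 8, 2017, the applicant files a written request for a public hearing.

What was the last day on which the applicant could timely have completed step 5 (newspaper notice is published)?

Step 5 runs from September 4, 2017, when the environmental checklist is filed. 50 days after September 4, 2017 is October 24, 2017.

October 24, 2017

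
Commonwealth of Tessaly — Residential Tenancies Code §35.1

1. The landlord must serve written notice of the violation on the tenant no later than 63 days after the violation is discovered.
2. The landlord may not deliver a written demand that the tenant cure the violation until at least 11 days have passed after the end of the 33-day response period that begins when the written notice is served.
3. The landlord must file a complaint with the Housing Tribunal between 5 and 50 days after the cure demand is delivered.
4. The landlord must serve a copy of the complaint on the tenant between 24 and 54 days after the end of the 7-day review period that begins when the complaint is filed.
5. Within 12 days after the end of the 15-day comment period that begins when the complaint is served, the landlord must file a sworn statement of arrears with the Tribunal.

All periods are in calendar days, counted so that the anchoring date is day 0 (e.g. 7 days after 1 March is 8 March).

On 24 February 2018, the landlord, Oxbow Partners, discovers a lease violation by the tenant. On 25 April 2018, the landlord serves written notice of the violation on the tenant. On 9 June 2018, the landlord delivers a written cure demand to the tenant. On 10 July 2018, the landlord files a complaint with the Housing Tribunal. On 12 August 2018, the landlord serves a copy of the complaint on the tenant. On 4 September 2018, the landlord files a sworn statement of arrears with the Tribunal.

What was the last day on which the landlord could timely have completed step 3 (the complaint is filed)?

Step 3 runs from 9 June 2018, when the cure demand is delivered. The window is 5–50 days after 9 June 2018; it closes on 29 July 2018.

29 July 2018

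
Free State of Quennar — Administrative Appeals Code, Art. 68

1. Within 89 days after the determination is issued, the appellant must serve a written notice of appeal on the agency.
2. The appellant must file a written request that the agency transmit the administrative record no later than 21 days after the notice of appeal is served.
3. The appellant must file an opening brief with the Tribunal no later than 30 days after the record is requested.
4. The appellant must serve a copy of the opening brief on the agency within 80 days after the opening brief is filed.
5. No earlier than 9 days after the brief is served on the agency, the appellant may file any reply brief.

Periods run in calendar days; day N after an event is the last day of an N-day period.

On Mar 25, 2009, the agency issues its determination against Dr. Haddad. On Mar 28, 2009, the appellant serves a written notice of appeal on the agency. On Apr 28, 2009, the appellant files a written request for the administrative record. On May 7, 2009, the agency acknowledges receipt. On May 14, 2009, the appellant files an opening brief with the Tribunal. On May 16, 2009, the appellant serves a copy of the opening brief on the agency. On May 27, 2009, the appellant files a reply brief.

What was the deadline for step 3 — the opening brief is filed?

Step 3 runs from Apr 28, 2009, when the record is requested. 30 days after Apr 28, 2009 is May 28, 2009.

May 28, 2009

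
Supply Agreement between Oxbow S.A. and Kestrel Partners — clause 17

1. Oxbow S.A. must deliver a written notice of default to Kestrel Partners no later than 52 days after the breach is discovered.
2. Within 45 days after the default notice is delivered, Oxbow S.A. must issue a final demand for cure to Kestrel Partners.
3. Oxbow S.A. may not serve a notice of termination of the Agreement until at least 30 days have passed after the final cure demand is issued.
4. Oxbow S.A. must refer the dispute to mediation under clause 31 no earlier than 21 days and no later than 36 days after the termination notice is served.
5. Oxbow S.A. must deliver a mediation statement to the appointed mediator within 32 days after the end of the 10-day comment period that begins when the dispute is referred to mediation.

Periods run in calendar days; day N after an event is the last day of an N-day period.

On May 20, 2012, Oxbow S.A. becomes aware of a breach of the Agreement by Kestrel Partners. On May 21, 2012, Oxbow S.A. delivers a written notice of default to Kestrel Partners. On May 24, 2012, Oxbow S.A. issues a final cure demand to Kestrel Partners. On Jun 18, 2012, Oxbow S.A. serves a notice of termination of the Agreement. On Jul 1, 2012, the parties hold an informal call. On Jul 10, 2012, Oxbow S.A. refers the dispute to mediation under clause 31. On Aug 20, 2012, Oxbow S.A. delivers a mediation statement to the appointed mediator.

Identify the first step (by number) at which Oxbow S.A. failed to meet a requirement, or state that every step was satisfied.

Step 3

(1) due by May 20, 2012 + 52 days = Jul 11, 2012; completed May 21, 2012, before the deadline.
(2) due by May 21, 2012 + 45 days = Jul 5, 2012; done May 24, 2012 — timely.
(3) permitted from May 24, 2012 + 30 days = Jun 23, 2012 onward; done Jun 18, 2012 — 5 days too early.
The procedure was therefore not followed at step 3.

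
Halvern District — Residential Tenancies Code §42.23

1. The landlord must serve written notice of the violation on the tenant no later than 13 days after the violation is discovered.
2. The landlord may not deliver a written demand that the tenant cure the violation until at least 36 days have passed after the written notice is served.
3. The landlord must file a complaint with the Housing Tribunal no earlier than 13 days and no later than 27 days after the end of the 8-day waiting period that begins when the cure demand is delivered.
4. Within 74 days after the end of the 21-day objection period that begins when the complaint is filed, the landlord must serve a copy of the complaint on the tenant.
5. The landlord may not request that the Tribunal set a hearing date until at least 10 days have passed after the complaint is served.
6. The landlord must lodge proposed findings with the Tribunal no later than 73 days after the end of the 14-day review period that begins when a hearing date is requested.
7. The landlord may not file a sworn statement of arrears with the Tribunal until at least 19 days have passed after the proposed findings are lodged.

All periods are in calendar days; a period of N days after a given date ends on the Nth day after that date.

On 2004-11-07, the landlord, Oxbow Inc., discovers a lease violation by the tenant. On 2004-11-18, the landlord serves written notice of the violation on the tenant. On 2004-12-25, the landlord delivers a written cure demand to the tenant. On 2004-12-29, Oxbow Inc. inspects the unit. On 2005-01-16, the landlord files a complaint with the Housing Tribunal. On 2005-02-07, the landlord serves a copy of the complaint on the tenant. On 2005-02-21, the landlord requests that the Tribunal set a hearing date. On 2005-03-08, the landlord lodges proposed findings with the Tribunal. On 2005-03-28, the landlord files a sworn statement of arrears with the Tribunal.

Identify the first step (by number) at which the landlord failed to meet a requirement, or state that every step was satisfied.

(1) due by 2004-11-07 + 13 days = 2004-11-20; done 2004-11-18 — timely.
(2) permitted from 2004-11-18 + 36 days = 2004-12-24 onward; done 2004-12-25, after the minimum wait.
(3) the permitted window runs from 2005-01-02 + 13 = 2005-01-15 to 2005-01-02 + 27 = 2005-01-29; 2005-01-16 falls inside that range.
(4) due by 2005-02-06 + 74 days = 2005-04-21; done 2005-02-07 — timely.
(5) permitted from 2005-02-07 + 10 days = 2005-02-17 onward; 2005-02-21 is on or after that date.
(6) due by 2005-03-07 + 73 days = 2005-05-19; done 2005-03-08 — timely.
(7) permitted from 2005-03-08 + 19 days = 2005-03-27 onward; done 2005-03-28 — permitted.

None — every step was satisfied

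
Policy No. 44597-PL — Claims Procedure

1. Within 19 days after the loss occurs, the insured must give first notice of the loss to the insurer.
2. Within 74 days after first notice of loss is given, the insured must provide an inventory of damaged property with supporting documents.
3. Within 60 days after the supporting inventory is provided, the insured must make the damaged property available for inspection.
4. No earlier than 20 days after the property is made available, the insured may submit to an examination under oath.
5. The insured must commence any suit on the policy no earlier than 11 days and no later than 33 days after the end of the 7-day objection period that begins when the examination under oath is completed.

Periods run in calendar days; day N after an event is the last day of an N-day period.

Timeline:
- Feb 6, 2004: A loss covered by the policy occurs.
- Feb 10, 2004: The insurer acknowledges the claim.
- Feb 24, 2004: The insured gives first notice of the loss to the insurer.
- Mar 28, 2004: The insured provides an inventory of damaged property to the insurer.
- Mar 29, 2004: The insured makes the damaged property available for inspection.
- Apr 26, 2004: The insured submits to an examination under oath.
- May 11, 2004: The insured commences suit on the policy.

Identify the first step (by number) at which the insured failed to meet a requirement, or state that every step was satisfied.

(1) due by Feb 6, 2004 + 19 days = Feb 25, 2004; done Feb 24, 2004 — timely.
(2) due by Feb 24, 2004 + 74 days = May 8, 2004; done Mar 28, 2004 — timely.
(3) due by Mar 28, 2004 + 60 days = May 27, 2004; Mar 29, 2004 is within that limit.
(4) permitted from Mar 29, 2004 + 20 days = Apr 18, 2004 onward; done Apr 26, 2004, after the minimum wait.
(5) the permitted window runs from May 3, 2004 + 11 = May 14, 2004 to May 3, 2004 + 33 = Jun 5, 2004; done May 11, 2004 — 3 days before the window opened.
That is the first point of non-compliance.

Step 5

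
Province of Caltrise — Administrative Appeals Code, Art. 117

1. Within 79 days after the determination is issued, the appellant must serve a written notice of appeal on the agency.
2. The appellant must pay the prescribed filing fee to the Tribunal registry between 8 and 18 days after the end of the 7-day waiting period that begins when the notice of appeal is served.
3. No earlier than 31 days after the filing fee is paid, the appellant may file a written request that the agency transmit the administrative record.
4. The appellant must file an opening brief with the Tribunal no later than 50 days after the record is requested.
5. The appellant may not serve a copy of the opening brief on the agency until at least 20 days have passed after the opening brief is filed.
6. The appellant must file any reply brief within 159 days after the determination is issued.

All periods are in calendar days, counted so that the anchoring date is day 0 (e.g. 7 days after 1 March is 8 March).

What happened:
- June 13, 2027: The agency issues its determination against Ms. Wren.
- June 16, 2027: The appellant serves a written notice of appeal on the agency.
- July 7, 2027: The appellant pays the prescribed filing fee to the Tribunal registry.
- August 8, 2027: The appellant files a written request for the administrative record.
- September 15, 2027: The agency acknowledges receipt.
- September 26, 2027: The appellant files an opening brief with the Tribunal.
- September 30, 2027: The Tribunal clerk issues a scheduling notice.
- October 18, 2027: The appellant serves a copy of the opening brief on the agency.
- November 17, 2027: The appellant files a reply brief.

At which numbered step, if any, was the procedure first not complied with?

Step 1 — counting 79 days from June 13, 2027 (when the determination is issued) gives a deadline of August 31, 2027; June 16, 2027 is within that limit.
Step 2 — 8 and 18 days from June 23, 2027 (end of the 7-day waiting period, which began when the notice of appeal is served on June 16, 2027) are July 1, 2027 and July 11, 2027 respectively; July 7, 2027 falls inside that range.
Step 3 — must wait 31 days from July 7, 2027 (when the filing fee is paid), so not before August 7, 2027; August 8, 2027 is on or after that date.
Step 4 — counting 50 days from August 8, 2027 (when the record is requested) gives a deadline of September 27, 2027; September 26, 2027 is within that limit.
Step 5 — must wait 20 days from September 26, 2027 (when the opening brief is filed), so not before October 16, 2027; done October 18, 2027, after the minimum wait.
Step 6 — counting 159 days from June 13, 2027 (when the determination is issued) gives a deadline of November 19, 2027; done November 17, 2027 — timely.

None — every step was satisfied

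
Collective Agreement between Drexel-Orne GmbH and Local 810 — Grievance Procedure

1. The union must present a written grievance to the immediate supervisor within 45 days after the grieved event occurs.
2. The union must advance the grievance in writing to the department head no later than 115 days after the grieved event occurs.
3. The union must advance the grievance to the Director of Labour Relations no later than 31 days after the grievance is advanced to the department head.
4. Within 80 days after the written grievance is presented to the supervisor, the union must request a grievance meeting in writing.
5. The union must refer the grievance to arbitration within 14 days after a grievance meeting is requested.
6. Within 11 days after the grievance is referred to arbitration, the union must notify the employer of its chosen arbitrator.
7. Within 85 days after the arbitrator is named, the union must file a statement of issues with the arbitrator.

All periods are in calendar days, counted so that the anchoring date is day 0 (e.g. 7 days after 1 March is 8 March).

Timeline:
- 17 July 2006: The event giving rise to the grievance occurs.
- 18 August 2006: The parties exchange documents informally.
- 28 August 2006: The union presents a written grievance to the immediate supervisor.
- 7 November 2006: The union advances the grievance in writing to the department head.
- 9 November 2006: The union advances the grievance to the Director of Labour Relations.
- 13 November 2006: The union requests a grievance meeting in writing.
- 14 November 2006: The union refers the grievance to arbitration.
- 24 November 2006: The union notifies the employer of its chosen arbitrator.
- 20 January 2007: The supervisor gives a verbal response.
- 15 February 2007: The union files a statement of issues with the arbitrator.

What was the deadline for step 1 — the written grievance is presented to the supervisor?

31 August 2006

Step 1 runs from 17 July 2006, when the grieved event occurs. 45 days after 17 July 2006 is 31 August 2006.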